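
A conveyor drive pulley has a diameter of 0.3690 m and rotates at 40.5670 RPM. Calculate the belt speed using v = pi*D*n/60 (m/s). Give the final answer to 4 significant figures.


v = pi * 0.3690 * 40.5670 / 60
v = 0.7838 m/s


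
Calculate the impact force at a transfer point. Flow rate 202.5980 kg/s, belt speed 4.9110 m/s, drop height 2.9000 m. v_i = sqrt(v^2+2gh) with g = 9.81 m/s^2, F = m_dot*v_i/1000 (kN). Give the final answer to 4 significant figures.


v_i = sqrt(4.9110^2 + 2*9.81*2.9000) = 9.00088 m/s
F = 202.5980 * 9.00088 / 1000
F = 1.824 kN


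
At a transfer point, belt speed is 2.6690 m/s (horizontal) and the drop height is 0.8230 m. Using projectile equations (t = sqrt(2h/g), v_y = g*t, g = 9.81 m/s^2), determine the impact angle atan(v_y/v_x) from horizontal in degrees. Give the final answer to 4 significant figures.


t = sqrt(2*0.8230/9.81) = 0.409619 s
v_y = 9.81 * 0.409619 = 4.01836 m/s
angle = atan(4.01836 / 2.6690) = 56.41 deg


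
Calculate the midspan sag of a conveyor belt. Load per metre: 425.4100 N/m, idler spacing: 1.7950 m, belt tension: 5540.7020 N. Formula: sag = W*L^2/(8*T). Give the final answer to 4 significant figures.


sag = 425.4100 * 1.7950^2 / (8 * 5540.7020)
sag = 0.03092 m


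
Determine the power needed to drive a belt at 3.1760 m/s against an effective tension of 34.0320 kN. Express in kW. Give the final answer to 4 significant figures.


P = Te * v = 34.0320 * 3.1760
P = 108.1 kW


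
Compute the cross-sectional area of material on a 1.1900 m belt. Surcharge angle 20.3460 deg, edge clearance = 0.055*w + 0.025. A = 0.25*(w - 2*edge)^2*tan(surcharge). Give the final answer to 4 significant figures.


edge = 0.055*1.1900 + 0.025 = 0.09045 m
ew = 1.1900 - 2*0.09045 = 1.0091 m
A = 0.25 * 1.0091^2 * tan(20.3460 deg)
A = 0.09440 m^2


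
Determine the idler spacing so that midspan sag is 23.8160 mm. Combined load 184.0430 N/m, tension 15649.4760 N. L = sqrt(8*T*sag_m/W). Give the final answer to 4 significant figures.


sag = 23.8160/1000 = 0.023816 m
L = sqrt(8 * 15649.4760 * 0.023816 / 184.0430)
L = 4.025 m


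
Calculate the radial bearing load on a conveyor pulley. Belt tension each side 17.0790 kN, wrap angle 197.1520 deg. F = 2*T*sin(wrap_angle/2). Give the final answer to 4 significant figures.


F = 2 * 17.0790 * sin(197.1520/2 deg)
F = 33.78 kN


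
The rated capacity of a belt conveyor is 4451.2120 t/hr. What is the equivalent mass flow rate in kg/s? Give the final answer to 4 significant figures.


m_dot = 4451.2120 * 1000 / 3600
m_dot = 1236 kg/s


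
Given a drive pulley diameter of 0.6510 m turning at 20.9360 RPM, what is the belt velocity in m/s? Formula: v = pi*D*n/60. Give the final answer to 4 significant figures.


v = pi * 0.6510 * 20.9360 / 60
v = 0.7136 m/s


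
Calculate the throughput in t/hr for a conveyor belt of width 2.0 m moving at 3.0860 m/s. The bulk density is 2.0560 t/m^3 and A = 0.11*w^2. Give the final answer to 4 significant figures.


A = 0.11 * 2.0^2 = 0.44 m^2
C = 0.44 * 3.0860 * 2.0560 * 3600
C = 10050 t/hr


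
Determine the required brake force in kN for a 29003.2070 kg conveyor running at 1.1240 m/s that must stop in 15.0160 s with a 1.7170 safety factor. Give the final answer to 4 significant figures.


F = 29003.2070 * 1.1240 / 15.0160 * 1.7170 / 1000
F = 3.728 kN


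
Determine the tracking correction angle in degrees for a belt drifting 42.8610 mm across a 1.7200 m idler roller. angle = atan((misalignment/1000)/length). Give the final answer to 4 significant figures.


misalign_m = 42.8610 / 1000 = 0.042861 m
angle = atan(0.042861 / 1.7200)
angle = 1.427 deg


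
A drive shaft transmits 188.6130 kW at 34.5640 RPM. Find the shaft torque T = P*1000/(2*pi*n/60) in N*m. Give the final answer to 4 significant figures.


omega = 2*pi*34.5640/60 = 3.61953 rad/s
T = 188.6130*1000 / 3.61953
T = 52110 N*m


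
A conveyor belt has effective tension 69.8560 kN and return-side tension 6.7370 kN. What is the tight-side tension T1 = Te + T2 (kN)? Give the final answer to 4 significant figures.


T1 = Te + T2 = 69.8560 + 6.7370
T1 = 76.59 kN


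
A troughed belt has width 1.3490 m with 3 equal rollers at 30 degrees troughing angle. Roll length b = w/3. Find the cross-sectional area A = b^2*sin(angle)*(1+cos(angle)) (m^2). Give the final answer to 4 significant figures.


b = 1.3490/3 = 0.449667 m
A = 0.449667^2 * sin(30 deg) * (1 + cos(30 deg))
A = 0.1887 m^2


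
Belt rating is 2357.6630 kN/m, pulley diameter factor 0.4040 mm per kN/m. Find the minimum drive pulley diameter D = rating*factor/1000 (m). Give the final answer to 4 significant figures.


D = 2357.6630 * 0.4040 / 1000
D = 0.9525 m


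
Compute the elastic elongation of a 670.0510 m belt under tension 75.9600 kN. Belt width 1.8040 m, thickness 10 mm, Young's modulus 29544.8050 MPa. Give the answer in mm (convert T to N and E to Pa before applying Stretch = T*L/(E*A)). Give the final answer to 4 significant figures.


A = 1.8040 * 0.01 = 0.01804 m^2
Stretch = 75.9600*1000 * 670.0510 / (29544.8050e6 * 0.01804) * 1000
Stretch = 95.49 mm


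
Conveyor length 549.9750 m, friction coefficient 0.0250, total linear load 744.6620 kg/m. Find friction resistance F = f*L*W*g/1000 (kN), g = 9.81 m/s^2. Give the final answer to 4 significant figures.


F = 0.0250 * 549.9750 * 744.6620 * 9.81 / 1000
F = 100.4 kN


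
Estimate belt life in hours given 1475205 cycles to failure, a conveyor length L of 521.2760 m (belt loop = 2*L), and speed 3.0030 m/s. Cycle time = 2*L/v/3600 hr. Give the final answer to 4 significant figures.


cycle_time = 2 * 521.2760 / 3.0030 / 3600 = 0.0964362 hr
life = 1475205 * 0.0964362 = 142300 hours


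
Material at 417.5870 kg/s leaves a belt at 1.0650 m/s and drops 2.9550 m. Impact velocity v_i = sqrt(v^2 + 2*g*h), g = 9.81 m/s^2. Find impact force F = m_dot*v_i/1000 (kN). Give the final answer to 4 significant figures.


v_i = sqrt(1.0650^2 + 2*9.81*2.9550) = 7.68839 m/s
F = 417.5870 * 7.68839 / 1000
F = 3.211 kN


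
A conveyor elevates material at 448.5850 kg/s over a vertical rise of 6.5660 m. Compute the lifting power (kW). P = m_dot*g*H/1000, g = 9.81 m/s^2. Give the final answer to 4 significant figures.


P = 448.5850 * 9.81 * 6.5660 / 1000
P = 28.89 kW


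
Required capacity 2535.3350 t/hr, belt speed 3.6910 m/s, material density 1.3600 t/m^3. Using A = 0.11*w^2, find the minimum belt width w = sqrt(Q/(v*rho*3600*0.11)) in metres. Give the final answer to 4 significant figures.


A_req = 2535.3350 / (3.6910 * 1.3600 * 3600) = 0.140297 m^2
w = sqrt(0.140297 / 0.11)
w = 1.129 m


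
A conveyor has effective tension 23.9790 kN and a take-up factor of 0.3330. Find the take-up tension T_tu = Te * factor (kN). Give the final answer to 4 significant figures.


T_tu = 23.9790 * 0.3330
T_tu = 7.985 kN


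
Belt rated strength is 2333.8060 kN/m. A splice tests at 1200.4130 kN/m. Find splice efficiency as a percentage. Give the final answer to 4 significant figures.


Eff = 1200.4130 / 2333.8060 * 100
Eff = 51.44 %


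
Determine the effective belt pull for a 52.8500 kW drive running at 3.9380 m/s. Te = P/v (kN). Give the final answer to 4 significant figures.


Te = P / v = 52.8500 / 3.9380
Te = 13.42 kN


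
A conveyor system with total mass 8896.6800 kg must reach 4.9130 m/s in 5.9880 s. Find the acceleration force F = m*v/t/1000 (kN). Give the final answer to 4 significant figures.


F = 8896.6800 * 4.9130 / 5.9880 / 1000
F = 7.299 kN


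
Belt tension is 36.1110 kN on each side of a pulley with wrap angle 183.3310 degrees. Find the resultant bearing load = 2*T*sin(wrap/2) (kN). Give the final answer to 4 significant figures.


F = 2 * 36.1110 * sin(183.3310/2 deg)
F = 72.19 kN


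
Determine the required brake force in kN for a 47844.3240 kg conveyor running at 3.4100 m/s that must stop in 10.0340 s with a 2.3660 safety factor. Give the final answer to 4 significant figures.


F = 47844.3240 * 3.4100 / 10.0340 * 2.3660 / 1000
F = 38.47 kN


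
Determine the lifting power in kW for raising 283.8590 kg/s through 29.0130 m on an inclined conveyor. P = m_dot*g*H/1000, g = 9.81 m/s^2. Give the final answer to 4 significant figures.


P = 283.8590 * 9.81 * 29.0130 / 1000
P = 80.79 kW


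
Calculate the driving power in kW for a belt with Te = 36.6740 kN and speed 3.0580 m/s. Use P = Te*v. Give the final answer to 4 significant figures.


P = Te * v = 36.6740 * 3.0580
P = 112.1 kW


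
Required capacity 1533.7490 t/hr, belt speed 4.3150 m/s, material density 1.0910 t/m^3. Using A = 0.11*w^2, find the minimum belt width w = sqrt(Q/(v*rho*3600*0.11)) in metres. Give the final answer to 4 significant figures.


A_req = 1533.7490 / (4.3150 * 1.0910 * 3600) = 0.0904995 m^2
w = sqrt(0.0904995 / 0.11)
w = 0.9070 m


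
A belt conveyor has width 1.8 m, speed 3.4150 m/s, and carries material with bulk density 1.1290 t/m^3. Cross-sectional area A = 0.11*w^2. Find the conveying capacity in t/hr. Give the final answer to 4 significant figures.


A = 0.11 * 1.8^2 = 0.3564 m^2
C = 0.3564 * 3.4150 * 1.1290 * 3600
C = 4947 t/hr


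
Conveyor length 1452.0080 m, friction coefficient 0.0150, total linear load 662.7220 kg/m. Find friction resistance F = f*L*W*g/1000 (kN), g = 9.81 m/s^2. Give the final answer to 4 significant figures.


F = 0.0150 * 1452.0080 * 662.7220 * 9.81 / 1000
F = 141.6 kN


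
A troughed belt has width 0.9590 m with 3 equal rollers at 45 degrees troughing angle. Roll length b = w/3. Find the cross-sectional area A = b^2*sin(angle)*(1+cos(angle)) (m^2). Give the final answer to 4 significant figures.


b = 0.9590/3 = 0.319667 m
A = 0.319667^2 * sin(45 deg) * (1 + cos(45 deg))
A = 0.1234 m^2


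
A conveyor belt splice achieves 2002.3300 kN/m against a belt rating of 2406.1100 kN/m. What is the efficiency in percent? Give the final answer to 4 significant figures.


Eff = 2002.3300 / 2406.1100 * 100
Eff = 83.22 %


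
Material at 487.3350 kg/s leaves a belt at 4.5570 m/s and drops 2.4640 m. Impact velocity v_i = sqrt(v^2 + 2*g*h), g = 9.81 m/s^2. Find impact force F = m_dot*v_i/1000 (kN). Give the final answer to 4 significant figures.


v_i = sqrt(4.5570^2 + 2*9.81*2.4640) = 8.31324 m/s
F = 487.3350 * 8.31324 / 1000
F = 4.051 kN


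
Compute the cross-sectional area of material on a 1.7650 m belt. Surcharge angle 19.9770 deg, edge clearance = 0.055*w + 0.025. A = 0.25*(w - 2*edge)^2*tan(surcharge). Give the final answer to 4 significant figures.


edge = 0.055*1.7650 + 0.025 = 0.122075 m
ew = 1.7650 - 2*0.122075 = 1.52085 m
A = 0.25 * 1.52085^2 * tan(19.9770 deg)
A = 0.2102 m^2


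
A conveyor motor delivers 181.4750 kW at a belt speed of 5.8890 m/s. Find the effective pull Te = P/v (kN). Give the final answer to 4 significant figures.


Te = P / v = 181.4750 / 5.8890
Te = 30.82 kN


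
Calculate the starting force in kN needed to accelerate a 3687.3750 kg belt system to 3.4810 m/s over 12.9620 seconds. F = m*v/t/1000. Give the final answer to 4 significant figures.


F = 3687.3750 * 3.4810 / 12.9620 / 1000
F = 0.9903 kN


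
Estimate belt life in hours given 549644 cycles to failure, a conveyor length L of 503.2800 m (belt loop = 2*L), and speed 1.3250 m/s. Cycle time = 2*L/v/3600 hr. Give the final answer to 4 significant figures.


cycle_time = 2 * 503.2800 / 1.3250 / 3600 = 0.211019 hr
life = 549644 * 0.211019 = 116000 hours


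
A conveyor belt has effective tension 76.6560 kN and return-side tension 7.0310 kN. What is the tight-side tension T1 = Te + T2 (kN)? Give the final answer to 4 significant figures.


T1 = Te + T2 = 76.6560 + 7.0310
T1 = 83.69 kN


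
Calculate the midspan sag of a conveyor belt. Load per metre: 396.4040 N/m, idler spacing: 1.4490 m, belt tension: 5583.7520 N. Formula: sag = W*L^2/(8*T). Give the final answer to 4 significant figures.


sag = 396.4040 * 1.4490^2 / (8 * 5583.7520)
sag = 0.01863 m


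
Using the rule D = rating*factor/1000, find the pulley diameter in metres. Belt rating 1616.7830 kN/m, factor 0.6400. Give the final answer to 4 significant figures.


D = 1616.7830 * 0.6400 / 1000
D = 1.035 m


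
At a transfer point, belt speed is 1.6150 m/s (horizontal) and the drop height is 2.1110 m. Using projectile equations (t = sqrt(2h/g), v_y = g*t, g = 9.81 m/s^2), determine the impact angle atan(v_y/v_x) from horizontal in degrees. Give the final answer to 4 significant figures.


t = sqrt(2*2.1110/9.81) = 0.656031 s
v_y = 9.81 * 0.656031 = 6.43566 m/s
angle = atan(6.43566 / 1.6150) = 75.91 deg


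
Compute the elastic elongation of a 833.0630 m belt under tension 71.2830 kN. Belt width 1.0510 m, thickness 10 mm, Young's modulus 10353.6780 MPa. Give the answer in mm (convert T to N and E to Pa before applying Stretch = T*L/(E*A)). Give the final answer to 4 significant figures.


A = 1.0510 * 0.01 = 0.01051 m^2
Stretch = 71.2830*1000 * 833.0630 / (10353.6780e6 * 0.01051) * 1000
Stretch = 545.7 mm


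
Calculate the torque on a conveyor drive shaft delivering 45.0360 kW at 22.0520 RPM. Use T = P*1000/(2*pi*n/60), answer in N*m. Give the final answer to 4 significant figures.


omega = 2*pi*22.0520/60 = 2.30928 rad/s
T = 45.0360*1000 / 2.30928
T = 19500 N*m


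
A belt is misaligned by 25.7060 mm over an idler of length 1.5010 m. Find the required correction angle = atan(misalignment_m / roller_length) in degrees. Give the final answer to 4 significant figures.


misalign_m = 25.7060 / 1000 = 0.025706 m
angle = atan(0.025706 / 1.5010)
angle = 0.9811 deg


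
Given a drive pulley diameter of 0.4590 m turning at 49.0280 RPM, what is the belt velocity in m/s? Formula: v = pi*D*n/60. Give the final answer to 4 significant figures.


v = pi * 0.4590 * 49.0280 / 60
v = 1.178 m/s


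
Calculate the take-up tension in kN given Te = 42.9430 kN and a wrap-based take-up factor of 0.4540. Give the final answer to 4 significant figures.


T_tu = 42.9430 * 0.4540
T_tu = 19.50 kN


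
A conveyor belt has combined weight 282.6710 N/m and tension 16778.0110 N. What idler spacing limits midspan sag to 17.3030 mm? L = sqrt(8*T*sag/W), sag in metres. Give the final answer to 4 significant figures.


sag = 17.3030/1000 = 0.017303 m
L = sqrt(8 * 16778.0110 * 0.017303 / 282.6710)
L = 2.866 m


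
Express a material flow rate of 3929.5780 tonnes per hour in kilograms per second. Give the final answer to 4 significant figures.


m_dot = 3929.5780 * 1000 / 3600
m_dot = 1092 kg/s


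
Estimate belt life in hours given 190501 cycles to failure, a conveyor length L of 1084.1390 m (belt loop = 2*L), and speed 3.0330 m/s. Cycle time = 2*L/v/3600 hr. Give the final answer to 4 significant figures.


cycle_time = 2 * 1084.1390 / 3.0330 / 3600 = 0.198582 hr
life = 190501 * 0.198582 = 37830 hours


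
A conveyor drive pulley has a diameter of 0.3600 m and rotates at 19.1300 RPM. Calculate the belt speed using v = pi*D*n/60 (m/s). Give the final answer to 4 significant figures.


v = pi * 0.3600 * 19.1300 / 60
v = 0.3606 m/s


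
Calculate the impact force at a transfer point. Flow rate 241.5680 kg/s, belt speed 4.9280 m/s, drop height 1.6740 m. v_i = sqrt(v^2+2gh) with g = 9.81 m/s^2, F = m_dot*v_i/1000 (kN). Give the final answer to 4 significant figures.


v_i = sqrt(4.9280^2 + 2*9.81*1.6740) = 7.55838 m/s
F = 241.5680 * 7.55838 / 1000
F = 1.826 kN


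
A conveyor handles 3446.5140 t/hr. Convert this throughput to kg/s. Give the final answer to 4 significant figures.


m_dot = 3446.5140 * 1000 / 3600
m_dot = 957.4 kg/s


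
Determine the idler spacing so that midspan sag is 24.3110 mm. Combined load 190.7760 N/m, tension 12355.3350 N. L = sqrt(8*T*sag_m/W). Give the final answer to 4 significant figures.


sag = 24.3110/1000 = 0.024311 m
L = sqrt(8 * 12355.3350 * 0.024311 / 190.7760)
L = 3.549 m


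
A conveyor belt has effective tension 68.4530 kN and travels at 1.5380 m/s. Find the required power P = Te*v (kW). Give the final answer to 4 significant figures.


P = Te * v = 68.4530 * 1.5380
P = 105.3 kW


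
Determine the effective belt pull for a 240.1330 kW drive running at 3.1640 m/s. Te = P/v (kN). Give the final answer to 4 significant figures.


Te = P / v = 240.1330 / 3.1640
Te = 75.90 kN


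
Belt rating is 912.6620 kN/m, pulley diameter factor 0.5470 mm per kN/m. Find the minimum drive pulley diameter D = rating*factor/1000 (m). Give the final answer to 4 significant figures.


D = 912.6620 * 0.5470 / 1000
D = 0.4992 m


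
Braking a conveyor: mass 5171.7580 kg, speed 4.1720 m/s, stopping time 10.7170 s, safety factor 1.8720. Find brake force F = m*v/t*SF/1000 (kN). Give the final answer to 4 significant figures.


F = 5171.7580 * 4.1720 / 10.7170 * 1.8720 / 1000
F = 3.769 kN


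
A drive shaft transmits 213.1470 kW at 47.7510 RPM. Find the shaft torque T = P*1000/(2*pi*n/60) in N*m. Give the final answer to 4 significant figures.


omega = 2*pi*47.7510/60 = 5.00047 rad/s
T = 213.1470*1000 / 5.00047
T = 42630 N*m


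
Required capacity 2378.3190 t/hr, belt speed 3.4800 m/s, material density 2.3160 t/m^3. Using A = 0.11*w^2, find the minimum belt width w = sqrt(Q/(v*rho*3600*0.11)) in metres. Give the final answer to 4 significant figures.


A_req = 2378.3190 / (3.4800 * 2.3160 * 3600) = 0.081969 m^2
w = sqrt(0.081969 / 0.11)
w = 0.8632 m


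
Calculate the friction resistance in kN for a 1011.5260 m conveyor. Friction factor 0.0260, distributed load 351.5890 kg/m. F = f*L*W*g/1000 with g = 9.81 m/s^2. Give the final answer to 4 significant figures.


F = 0.0260 * 1011.5260 * 351.5890 * 9.81 / 1000
F = 90.71 kN


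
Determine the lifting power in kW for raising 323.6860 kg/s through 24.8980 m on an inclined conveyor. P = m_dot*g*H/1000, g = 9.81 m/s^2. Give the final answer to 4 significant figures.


P = 323.6860 * 9.81 * 24.8980 / 1000
P = 79.06 kW


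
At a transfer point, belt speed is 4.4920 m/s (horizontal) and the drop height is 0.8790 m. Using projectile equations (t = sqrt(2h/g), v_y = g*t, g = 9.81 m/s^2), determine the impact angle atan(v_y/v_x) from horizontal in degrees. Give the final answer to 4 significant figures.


t = sqrt(2*0.8790/9.81) = 0.423326 s
v_y = 9.81 * 0.423326 = 4.15283 m/s
angle = atan(4.15283 / 4.4920) = 42.75 deg


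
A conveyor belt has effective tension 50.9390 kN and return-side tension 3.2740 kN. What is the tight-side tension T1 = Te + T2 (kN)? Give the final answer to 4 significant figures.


T1 = Te + T2 = 50.9390 + 3.2740
T1 = 54.21 kN


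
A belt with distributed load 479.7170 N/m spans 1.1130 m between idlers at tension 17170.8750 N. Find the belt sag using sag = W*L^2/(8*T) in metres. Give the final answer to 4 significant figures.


sag = 479.7170 * 1.1130^2 / (8 * 17170.8750)
sag = 0.004326 m


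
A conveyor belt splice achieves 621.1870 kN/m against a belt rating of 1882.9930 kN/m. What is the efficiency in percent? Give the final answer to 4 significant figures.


Eff = 621.1870 / 1882.9930 * 100
Eff = 32.99 %


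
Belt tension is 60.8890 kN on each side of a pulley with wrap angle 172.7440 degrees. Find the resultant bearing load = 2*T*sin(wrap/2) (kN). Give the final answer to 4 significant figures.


F = 2 * 60.8890 * sin(172.7440/2 deg)
F = 121.5 kN


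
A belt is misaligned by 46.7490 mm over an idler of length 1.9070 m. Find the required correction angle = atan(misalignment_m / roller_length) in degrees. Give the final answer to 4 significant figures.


misalign_m = 46.7490 / 1000 = 0.046749 m
angle = atan(0.046749 / 1.9070)
angle = 1.404 deg


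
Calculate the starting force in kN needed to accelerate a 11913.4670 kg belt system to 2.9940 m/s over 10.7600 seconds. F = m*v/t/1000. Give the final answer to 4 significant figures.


F = 11913.4670 * 2.9940 / 10.7600 / 1000
F = 3.315 kN


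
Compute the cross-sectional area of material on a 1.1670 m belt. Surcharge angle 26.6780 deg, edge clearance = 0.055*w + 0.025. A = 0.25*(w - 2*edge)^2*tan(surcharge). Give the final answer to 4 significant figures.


edge = 0.055*1.1670 + 0.025 = 0.089185 m
ew = 1.1670 - 2*0.089185 = 0.98863 m
A = 0.25 * 0.98863^2 * tan(26.6780 deg)
A = 0.1228 m^2


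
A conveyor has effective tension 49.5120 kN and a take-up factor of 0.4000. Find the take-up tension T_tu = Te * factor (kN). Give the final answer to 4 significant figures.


T_tu = 49.5120 * 0.4000
T_tu = 19.80 kN


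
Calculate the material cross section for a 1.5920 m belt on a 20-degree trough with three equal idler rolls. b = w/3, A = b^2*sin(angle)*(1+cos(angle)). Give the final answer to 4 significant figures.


b = 1.5920/3 = 0.530667 m
A = 0.530667^2 * sin(20 deg) * (1 + cos(20 deg))
A = 0.1868 m^2


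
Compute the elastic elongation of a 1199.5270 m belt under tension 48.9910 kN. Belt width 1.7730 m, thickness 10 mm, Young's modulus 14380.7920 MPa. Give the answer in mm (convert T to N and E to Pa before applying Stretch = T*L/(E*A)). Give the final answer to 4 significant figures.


A = 1.7730 * 0.01 = 0.01773 m^2
Stretch = 48.9910*1000 * 1199.5270 / (14380.7920e6 * 0.01773) * 1000
Stretch = 230.5 mm


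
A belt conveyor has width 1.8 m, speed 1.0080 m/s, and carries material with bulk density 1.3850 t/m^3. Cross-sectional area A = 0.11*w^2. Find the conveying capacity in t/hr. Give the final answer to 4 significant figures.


A = 0.11 * 1.8^2 = 0.3564 m^2
C = 0.3564 * 1.0080 * 1.3850 * 3600
C = 1791 t/hr


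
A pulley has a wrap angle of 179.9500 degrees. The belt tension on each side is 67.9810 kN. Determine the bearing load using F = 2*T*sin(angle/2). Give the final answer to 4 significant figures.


F = 2 * 67.9810 * sin(179.9500/2 deg)
F = 136.0 kN


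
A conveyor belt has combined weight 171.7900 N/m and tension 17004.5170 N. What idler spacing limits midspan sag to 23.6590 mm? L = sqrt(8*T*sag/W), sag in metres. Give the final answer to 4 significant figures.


sag = 23.6590/1000 = 0.023659 m
L = sqrt(8 * 17004.5170 * 0.023659 / 171.7900)
L = 4.328 m


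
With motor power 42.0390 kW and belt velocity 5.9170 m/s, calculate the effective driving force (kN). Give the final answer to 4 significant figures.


Te = P / v = 42.0390 / 5.9170
Te = 7.105 kN


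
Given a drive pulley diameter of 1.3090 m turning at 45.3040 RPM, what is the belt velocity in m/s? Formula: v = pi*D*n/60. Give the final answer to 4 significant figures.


v = pi * 1.3090 * 45.3040 / 60
v = 3.105 m/s


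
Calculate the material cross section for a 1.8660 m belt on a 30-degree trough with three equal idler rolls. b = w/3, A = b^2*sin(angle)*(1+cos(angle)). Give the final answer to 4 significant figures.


b = 1.8660/3 = 0.622 m
A = 0.622^2 * sin(30 deg) * (1 + cos(30 deg))
A = 0.3610 m^2


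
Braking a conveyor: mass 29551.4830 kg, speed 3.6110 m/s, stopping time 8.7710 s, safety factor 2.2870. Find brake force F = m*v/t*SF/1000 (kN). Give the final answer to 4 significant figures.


F = 29551.4830 * 3.6110 / 8.7710 * 2.2870 / 1000
F = 27.82 kN


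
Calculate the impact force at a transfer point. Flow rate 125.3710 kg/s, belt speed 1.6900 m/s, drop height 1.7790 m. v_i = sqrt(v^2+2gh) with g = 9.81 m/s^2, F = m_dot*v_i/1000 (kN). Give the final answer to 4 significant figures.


v_i = sqrt(1.6900^2 + 2*9.81*1.7790) = 6.14492 m/s
F = 125.3710 * 6.14492 / 1000
F = 0.7704 kN


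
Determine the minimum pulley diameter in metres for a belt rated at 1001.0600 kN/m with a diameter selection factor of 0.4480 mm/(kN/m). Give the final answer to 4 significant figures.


D = 1001.0600 * 0.4480 / 1000
D = 0.4485 m


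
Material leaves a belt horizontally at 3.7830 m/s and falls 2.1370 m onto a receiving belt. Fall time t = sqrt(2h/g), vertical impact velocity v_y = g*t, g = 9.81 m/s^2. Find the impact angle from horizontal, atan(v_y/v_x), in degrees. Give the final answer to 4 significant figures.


t = sqrt(2*2.1370/9.81) = 0.660059 s
v_y = 9.81 * 0.660059 = 6.47518 m/s
angle = atan(6.47518 / 3.7830) = 59.71 deg


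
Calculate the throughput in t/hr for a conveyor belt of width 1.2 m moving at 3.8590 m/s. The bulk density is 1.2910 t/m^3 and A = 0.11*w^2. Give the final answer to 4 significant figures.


A = 0.11 * 1.2^2 = 0.1584 m^2
C = 0.1584 * 3.8590 * 1.2910 * 3600
C = 2841 t/hr


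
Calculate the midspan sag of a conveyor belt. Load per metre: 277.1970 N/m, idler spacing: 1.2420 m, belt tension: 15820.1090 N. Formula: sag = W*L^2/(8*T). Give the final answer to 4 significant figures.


sag = 277.1970 * 1.2420^2 / (8 * 15820.1090)
sag = 0.003379 m


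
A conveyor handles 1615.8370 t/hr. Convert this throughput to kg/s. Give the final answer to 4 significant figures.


m_dot = 1615.8370 * 1000 / 3600
m_dot = 448.8 kg/s


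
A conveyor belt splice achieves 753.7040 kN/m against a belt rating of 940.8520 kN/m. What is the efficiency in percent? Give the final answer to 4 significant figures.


Eff = 753.7040 / 940.8520 * 100
Eff = 80.11 %


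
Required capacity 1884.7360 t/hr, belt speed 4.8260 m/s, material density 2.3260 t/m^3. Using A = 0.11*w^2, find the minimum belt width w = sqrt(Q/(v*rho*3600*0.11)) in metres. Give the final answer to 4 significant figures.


A_req = 1884.7360 / (4.8260 * 2.3260 * 3600) = 0.0466392 m^2
w = sqrt(0.0466392 / 0.11)
w = 0.6511 m


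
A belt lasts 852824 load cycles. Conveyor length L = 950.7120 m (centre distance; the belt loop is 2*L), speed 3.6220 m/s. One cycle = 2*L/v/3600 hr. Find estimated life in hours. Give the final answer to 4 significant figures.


cycle_time = 2 * 950.7120 / 3.6220 / 3600 = 0.145824 hr
life = 852824 * 0.145824 = 124400 hours


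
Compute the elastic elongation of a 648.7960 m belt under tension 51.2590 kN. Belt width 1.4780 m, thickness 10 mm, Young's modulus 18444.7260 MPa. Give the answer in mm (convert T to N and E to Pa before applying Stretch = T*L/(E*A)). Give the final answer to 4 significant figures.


A = 1.4780 * 0.01 = 0.01478 m^2
Stretch = 51.2590*1000 * 648.7960 / (18444.7260e6 * 0.01478) * 1000
Stretch = 122.0 mm


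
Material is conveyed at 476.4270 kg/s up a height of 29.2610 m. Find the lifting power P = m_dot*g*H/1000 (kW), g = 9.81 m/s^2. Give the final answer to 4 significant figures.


P = 476.4270 * 9.81 * 29.2610 / 1000
P = 136.8 kW


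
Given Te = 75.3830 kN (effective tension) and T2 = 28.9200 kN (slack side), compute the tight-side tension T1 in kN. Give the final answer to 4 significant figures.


T1 = Te + T2 = 75.3830 + 28.9200
T1 = 104.3 kN


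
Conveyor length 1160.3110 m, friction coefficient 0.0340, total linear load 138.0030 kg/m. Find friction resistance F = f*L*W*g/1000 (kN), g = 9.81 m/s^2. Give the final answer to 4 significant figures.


F = 0.0340 * 1160.3110 * 138.0030 * 9.81 / 1000
F = 53.41 kN


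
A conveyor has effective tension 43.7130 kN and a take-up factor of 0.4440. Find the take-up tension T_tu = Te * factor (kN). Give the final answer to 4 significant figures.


T_tu = 43.7130 * 0.4440
T_tu = 19.41 kN


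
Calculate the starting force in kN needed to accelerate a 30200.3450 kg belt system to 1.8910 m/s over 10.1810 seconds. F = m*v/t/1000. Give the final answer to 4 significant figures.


F = 30200.3450 * 1.8910 / 10.1810 / 1000
F = 5.609 kN


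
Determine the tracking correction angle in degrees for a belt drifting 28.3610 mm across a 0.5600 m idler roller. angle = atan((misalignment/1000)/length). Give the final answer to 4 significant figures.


misalign_m = 28.3610 / 1000 = 0.028361 m
angle = atan(0.028361 / 0.5600)
angle = 2.899 deg


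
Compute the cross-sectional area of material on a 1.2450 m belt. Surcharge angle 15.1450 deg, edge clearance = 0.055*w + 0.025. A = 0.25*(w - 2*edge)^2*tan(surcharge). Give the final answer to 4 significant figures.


edge = 0.055*1.2450 + 0.025 = 0.093475 m
ew = 1.2450 - 2*0.093475 = 1.05805 m
A = 0.25 * 1.05805^2 * tan(15.1450 deg)
A = 0.07575 m^2


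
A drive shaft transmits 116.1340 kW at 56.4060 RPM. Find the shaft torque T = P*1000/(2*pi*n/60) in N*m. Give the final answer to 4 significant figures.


omega = 2*pi*56.4060/60 = 5.90682 rad/s
T = 116.1340*1000 / 5.90682
T = 19660 N*m


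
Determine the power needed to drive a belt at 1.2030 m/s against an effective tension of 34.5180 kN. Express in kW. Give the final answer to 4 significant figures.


P = Te * v = 34.5180 * 1.2030
P = 41.53 kW


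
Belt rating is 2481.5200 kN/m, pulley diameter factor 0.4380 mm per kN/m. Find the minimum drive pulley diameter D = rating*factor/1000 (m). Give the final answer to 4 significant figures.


D = 2481.5200 * 0.4380 / 1000
D = 1.087 m


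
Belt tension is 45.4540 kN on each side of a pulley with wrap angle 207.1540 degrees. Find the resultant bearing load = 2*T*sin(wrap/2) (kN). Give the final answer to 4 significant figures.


F = 2 * 45.4540 * sin(207.1540/2 deg)
F = 88.37 kN


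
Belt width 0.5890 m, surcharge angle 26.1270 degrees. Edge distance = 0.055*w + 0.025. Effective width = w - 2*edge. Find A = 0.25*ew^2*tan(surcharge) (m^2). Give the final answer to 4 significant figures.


edge = 0.055*0.5890 + 0.025 = 0.057395 m
ew = 0.5890 - 2*0.057395 = 0.47421 m
A = 0.25 * 0.47421^2 * tan(26.1270 deg)
A = 0.02757 m^2


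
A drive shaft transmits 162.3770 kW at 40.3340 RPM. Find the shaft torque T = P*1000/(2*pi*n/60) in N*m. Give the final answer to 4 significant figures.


omega = 2*pi*40.3340/60 = 4.22377 rad/s
T = 162.3770*1000 / 4.22377
T = 38440 N*m


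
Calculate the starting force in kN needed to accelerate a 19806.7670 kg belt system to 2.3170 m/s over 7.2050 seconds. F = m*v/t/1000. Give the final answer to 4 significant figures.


F = 19806.7670 * 2.3170 / 7.2050 / 1000
F = 6.370 kN


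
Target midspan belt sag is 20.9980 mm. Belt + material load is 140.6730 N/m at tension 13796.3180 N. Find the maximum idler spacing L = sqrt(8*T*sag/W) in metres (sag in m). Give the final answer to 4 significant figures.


sag = 20.9980/1000 = 0.020998 m
L = sqrt(8 * 13796.3180 * 0.020998 / 140.6730)
L = 4.059 m


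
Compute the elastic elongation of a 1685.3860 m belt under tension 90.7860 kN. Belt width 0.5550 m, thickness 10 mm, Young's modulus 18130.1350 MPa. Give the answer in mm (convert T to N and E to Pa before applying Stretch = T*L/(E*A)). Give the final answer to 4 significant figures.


A = 0.5550 * 0.01 = 0.00555 m^2
Stretch = 90.7860*1000 * 1685.3860 / (18130.1350e6 * 0.00555) * 1000
Stretch = 1521 mm


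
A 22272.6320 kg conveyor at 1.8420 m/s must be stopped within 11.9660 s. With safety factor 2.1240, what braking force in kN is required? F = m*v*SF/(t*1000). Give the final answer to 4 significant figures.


F = 22272.6320 * 1.8420 / 11.9660 * 2.1240 / 1000
F = 7.282 kN


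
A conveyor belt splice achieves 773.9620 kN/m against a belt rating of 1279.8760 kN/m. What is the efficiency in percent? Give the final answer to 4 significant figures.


Eff = 773.9620 / 1279.8760 * 100
Eff = 60.47 %


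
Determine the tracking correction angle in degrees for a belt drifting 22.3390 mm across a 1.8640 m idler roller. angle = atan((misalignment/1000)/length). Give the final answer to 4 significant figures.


misalign_m = 22.3390 / 1000 = 0.022339 m
angle = atan(0.022339 / 1.8640)
angle = 0.6866 deg


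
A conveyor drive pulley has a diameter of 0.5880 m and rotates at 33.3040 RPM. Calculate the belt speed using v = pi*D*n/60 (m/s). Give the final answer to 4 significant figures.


v = pi * 0.5880 * 33.3040 / 60
v = 1.025 m/s


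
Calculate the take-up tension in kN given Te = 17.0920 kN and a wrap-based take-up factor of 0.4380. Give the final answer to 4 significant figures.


T_tu = 17.0920 * 0.4380
T_tu = 7.486 kN


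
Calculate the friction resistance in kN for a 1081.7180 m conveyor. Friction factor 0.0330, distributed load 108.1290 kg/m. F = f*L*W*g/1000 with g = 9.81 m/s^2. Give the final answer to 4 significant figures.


F = 0.0330 * 1081.7180 * 108.1290 * 9.81 / 1000
F = 37.87 kN


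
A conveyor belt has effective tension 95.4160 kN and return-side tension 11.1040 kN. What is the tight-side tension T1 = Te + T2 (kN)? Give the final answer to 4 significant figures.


T1 = Te + T2 = 95.4160 + 11.1040
T1 = 106.5 kN


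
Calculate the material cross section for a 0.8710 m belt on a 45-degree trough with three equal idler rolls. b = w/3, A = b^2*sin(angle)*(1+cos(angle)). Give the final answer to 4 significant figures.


b = 0.8710/3 = 0.290333 m
A = 0.290333^2 * sin(45 deg) * (1 + cos(45 deg))
A = 0.1018 m^2


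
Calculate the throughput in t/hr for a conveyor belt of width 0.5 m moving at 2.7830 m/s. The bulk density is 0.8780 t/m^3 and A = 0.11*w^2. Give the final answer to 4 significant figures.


A = 0.11 * 0.5^2 = 0.0275 m^2
C = 0.0275 * 2.7830 * 0.8780 * 3600
C = 241.9 t/hr


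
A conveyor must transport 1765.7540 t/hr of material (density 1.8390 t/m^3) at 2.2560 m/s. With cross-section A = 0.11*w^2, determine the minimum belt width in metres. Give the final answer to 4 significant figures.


A_req = 1765.7540 / (2.2560 * 1.8390 * 3600) = 0.118224 m^2
w = sqrt(0.118224 / 0.11)
w = 1.037 m


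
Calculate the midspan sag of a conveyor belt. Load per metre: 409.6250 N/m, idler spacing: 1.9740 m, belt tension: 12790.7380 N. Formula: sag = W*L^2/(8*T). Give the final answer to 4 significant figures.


sag = 409.6250 * 1.9740^2 / (8 * 12790.7380)
sag = 0.01560 m


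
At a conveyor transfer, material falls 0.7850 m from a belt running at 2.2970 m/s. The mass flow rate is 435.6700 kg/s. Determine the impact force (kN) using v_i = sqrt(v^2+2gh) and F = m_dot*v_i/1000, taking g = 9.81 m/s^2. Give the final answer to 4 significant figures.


v_i = sqrt(2.2970^2 + 2*9.81*0.7850) = 4.5473 m/s
F = 435.6700 * 4.5473 / 1000
F = 1.981 kN


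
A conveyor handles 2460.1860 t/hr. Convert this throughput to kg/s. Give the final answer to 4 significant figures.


m_dot = 2460.1860 * 1000 / 3600
m_dot = 683.4 kg/s


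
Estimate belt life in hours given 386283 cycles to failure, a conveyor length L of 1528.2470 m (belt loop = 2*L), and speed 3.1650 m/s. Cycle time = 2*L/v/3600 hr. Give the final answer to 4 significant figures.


cycle_time = 2 * 1528.2470 / 3.1650 / 3600 = 0.268255 hr
life = 386283 * 0.268255 = 103600 hours


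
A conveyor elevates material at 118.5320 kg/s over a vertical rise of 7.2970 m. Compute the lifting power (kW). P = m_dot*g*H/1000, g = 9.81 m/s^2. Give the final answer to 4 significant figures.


P = 118.5320 * 9.81 * 7.2970 / 1000
P = 8.485 kW


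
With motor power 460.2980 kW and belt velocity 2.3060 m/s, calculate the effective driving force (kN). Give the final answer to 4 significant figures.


Te = P / v = 460.2980 / 2.3060
Te = 199.6 kN


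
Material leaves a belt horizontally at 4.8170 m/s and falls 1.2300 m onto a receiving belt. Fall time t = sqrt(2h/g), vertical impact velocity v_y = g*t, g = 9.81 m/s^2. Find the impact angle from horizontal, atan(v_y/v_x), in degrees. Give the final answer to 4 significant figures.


t = sqrt(2*1.2300/9.81) = 0.500764 s
v_y = 9.81 * 0.500764 = 4.91249 m/s
angle = atan(4.91249 / 4.8170) = 45.56 deg


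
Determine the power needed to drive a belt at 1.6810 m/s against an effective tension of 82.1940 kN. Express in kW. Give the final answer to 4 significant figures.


P = Te * v = 82.1940 * 1.6810
P = 138.2 kW


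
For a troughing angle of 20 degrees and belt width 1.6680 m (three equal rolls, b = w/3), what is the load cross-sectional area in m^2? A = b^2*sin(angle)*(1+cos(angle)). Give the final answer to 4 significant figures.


b = 1.6680/3 = 0.556 m
A = 0.556^2 * sin(20 deg) * (1 + cos(20 deg))
A = 0.2051 m^2


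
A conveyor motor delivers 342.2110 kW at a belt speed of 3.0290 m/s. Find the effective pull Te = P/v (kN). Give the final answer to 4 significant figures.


Te = P / v = 342.2110 / 3.0290
Te = 113.0 kN


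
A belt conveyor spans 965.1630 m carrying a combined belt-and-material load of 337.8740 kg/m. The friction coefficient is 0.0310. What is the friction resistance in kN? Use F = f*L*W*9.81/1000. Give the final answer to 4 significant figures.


F = 0.0310 * 965.1630 * 337.8740 * 9.81 / 1000
F = 99.17 kN


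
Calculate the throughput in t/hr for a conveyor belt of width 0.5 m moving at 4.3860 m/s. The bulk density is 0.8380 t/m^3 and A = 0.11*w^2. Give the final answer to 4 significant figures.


A = 0.11 * 0.5^2 = 0.0275 m^2
C = 0.0275 * 4.3860 * 0.8380 * 3600
C = 363.9 t/hr


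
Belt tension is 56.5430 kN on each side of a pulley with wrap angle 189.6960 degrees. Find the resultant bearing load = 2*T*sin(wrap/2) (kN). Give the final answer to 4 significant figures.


F = 2 * 56.5430 * sin(189.6960/2 deg)
F = 112.7 kN


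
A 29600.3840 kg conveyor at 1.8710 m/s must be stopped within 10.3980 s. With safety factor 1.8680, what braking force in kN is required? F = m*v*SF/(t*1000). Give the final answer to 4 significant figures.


F = 29600.3840 * 1.8710 / 10.3980 * 1.8680 / 1000
F = 9.949 kN


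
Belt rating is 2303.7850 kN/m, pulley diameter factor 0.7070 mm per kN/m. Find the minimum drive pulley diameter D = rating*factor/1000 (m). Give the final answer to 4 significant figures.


D = 2303.7850 * 0.7070 / 1000
D = 1.629 m


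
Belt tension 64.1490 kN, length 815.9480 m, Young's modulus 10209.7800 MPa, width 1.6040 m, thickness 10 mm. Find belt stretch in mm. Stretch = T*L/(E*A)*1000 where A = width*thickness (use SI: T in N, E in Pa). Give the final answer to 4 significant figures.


A = 1.6040 * 0.01 = 0.01604 m^2
Stretch = 64.1490*1000 * 815.9480 / (10209.7800e6 * 0.01604) * 1000
Stretch = 319.6 mm


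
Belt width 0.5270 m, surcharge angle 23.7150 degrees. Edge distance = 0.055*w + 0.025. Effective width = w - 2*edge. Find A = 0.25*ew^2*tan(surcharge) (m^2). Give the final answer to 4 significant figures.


edge = 0.055*0.5270 + 0.025 = 0.053985 m
ew = 0.5270 - 2*0.053985 = 0.41903 m
A = 0.25 * 0.41903^2 * tan(23.7150 deg)
A = 0.01928 m^2


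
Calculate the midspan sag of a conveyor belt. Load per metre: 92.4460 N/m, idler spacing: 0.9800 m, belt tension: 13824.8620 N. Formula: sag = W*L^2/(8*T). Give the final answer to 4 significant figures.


sag = 92.4460 * 0.9800^2 / (8 * 13824.8620)
sag = 0.0008028 m


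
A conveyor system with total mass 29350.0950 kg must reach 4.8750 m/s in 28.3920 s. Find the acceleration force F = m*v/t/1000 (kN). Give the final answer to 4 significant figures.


F = 29350.0950 * 4.8750 / 28.3920 / 1000
F = 5.040 kN


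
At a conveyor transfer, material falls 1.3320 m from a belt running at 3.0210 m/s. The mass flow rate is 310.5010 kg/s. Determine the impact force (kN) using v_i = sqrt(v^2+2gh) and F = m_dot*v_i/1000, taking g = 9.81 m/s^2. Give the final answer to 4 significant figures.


v_i = sqrt(3.0210^2 + 2*9.81*1.3320) = 5.93804 m/s
F = 310.5010 * 5.93804 / 1000
F = 1.844 kN


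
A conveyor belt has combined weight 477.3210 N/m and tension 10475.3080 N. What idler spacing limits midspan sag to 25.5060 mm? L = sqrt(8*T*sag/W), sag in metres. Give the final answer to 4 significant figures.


sag = 25.5060/1000 = 0.025506 m
L = sqrt(8 * 10475.3080 * 0.025506 / 477.3210)
L = 2.116 m


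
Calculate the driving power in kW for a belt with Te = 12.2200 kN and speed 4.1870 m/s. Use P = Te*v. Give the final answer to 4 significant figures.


P = Te * v = 12.2200 * 4.1870
P = 51.17 kW


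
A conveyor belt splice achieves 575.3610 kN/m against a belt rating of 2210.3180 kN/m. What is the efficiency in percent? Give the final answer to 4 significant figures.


Eff = 575.3610 / 2210.3180 * 100
Eff = 26.03 %
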